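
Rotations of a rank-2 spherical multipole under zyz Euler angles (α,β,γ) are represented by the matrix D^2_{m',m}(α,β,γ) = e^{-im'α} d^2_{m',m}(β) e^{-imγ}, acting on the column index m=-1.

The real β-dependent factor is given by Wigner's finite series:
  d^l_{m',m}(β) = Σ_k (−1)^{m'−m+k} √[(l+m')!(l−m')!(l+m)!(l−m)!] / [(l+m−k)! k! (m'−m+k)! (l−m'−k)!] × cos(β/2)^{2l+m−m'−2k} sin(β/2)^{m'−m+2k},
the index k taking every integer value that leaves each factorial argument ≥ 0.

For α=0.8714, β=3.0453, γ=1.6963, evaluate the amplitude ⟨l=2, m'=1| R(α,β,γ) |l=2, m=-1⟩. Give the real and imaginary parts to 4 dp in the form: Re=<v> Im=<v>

Split into d^2_{1,-1}(β=3.0453) × two z-phases.
With c≡cos(β/2)=0.048128 and s≡sin(β/2)=0.998841, N=[6·1·1·6]^{1/2}=6.000000
k∈{0,1} keeps every argument non-negative
  k=0: (−1)^2·6.0000/(2)·0.0481^2·0.9988^2 = +0.006933
  k=1: (−1)^3·6.0000/(6)·0.0481^0·0.9988^4 = -0.995373
d^2_{1,-1}(3.0453) = +0.006933 -0.995373 = -0.988440
Attach z-rotation phases: D = e^{-i(1)(0.8714)}·(-0.988440)·e^{-i(-1)(1.6963)} = -0.670785-0.725989i

Re=-0.6708 Im=-0.7260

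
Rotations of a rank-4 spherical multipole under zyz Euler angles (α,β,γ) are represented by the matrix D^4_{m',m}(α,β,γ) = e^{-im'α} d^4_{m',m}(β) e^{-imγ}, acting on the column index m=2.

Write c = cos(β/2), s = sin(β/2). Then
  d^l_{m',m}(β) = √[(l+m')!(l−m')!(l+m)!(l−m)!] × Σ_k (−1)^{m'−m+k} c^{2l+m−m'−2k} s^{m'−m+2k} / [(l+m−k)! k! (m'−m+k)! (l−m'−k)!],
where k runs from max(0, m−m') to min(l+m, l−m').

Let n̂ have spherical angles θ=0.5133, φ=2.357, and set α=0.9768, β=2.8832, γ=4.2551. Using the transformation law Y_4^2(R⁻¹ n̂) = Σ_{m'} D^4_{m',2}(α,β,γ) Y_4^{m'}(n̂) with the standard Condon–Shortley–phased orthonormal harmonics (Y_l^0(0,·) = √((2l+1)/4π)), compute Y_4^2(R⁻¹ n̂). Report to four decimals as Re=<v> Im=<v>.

Re=-0.1932 Im=0.3587

Need the full column D^4_{m',2} for m'=−4..4 at α=0.9768, β=2.8832, γ=4.2551.
cos(β/2)=0.128837, sin(β/2)=0.991666
d^4_{-4,2}: single k=6 term ⇒ +0.083532;  D = -0.009119+0.083033i
d^4_{-3,2}: k∈[5..6] ⇒ +0.023022 -0.454635 = -0.431613;  D = -0.329173-0.279169i
d^4_{-2,2}: k∈[4..6] ⇒ +0.003997 -0.189433 +0.935239 = +0.749803;  D = +0.721951-0.202462i
d^4_{-1,2}: k∈[3..5] ⇒ +0.000490 -0.043507 +0.515507 = +0.472490;  D = +0.148890-0.448418i
d^4_{0,2}: k∈[2..4] ⇒ +0.000043 -0.006741 +0.149760 = +0.143062;  D = -0.087286-0.113349i
d^4_{1,2}: k∈[1..3] ⇒ +0.000002 -0.000734 +0.029005 = +0.028273;  D = -0.028218+0.001758i
d^4_{2,2}: k∈[0..2] ⇒ +0.000000 -0.000054 +0.003997 = +0.003943;  D = -0.001999+0.003398i
d^4_{3,2}: k∈[0..1] ⇒ -0.000002 +0.000389 = +0.000386;  D = +0.000166+0.000349i
d^4_{4,2}: single k=0 term ⇒ +0.000024;  D = +0.000024+0.000004i
Y_4^{m'}(θ=0.5133,φ=2.357) and Σ D·Y over m':
  (-0.0091+0.0830i)·(-0.0257+0.0001i)  (-0.3292-0.2792i)·(+0.0911-0.0915i)  (+0.7220-0.2025i)·(+0.0006+0.3478i)  (+0.1489-0.4484i)·(-0.3311-0.3306i)  (-0.0873-0.1133i)·(+0.0412+0.0000i)  (-0.0282+0.0018i)·(+0.3311-0.3306i)  (-0.0020+0.0034i)·(+0.0006-0.3478i)  (+0.0002+0.0003i)·(-0.0911-0.0915i)  (+0.0000+0.0000i)·(-0.0257-0.0001i)
Y_4^2(R⁻¹ n̂) = -0.193178+0.358713i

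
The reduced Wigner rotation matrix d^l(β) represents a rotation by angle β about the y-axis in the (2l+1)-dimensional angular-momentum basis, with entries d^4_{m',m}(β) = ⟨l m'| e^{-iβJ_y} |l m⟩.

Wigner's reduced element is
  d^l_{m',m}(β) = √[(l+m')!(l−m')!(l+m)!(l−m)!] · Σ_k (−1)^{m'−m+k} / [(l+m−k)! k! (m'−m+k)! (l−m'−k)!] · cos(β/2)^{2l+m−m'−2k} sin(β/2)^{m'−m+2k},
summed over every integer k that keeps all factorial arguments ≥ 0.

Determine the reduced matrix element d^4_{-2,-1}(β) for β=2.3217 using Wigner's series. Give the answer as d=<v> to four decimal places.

d=0.4226

d^4_{-2,-1}(β=2.3217) via Wigner's sum:
Half-angle: c=0.398560, s=0.917142. N=√(2·720·6·120)=1018.233765
Admissible k: 1..3 (factorial args all ≥0)
  k=1: (−1)^0·1018.2338/(240)·0.3986^7·0.9171^1 = +0.006216
  k=2: (−1)^1·1018.2338/(48)·0.3986^5·0.9171^3 = -0.164583
  k=3: (−1)^2·1018.2338/(72)·0.3986^3·0.9171^5 = +0.581005
d^4_{-2,-1}(2.3217) = +0.006216 -0.164583 +0.581005 = +0.422638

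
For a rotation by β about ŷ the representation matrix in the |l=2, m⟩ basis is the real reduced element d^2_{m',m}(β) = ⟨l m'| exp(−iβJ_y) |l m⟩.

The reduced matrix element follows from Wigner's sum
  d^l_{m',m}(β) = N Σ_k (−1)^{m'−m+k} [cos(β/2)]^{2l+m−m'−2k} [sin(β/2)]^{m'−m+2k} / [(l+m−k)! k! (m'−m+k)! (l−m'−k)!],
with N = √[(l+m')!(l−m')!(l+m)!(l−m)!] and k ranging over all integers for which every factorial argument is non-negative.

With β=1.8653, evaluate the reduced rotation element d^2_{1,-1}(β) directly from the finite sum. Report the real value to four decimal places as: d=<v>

d^2_{1,-1}(β=1.8653) via Wigner's sum:
With c≡cos(β/2)=0.595708 and s≡sin(β/2)=0.803201, N=[6·1·1·6]^{1/2}=6.000000
k: max(0,(-1)−(1))=0 … min(2+(-1),2−(1))=1
  k=0: (−1)^2·6.0000/(2)·0.5957^2·0.8032^2 = +0.686810
  k=1: (−1)^3·6.0000/(6)·0.5957^0·0.8032^4 = -0.416196
d^2_{1,-1}(1.8653) = +0.686810 -0.416196 = +0.270614

d=0.2706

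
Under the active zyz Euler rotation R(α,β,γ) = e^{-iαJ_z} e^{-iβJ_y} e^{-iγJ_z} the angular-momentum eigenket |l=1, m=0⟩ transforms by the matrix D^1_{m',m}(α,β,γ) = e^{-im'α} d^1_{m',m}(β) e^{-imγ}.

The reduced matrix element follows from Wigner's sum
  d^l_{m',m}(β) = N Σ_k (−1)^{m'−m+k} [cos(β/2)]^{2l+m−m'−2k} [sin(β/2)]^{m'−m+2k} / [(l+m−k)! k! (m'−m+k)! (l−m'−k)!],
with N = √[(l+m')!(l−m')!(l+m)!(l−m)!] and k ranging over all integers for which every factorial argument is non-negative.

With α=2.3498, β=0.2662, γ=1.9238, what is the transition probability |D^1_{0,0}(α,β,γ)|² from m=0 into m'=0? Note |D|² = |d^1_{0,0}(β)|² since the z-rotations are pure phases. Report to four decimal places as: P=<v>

Split into d^1_{0,0}(β=0.2662) × two z-phases.
Half-angle: c=0.991155, s=0.132707. N=√(1·1·1·1)=1.000000
k∈{0,1} keeps every argument non-negative
  k=0: (−1)^0·1.0000/(1)·0.9912^2·0.1327^0 = +0.982389
  k=1: (−1)^1·1.0000/(1)·0.9912^0·0.1327^2 = -0.017611
d^1_{0,0}(0.2662) = +0.982389 -0.017611 = +0.964778
|D^1_{0,0}|² = |d^1_{0,0}(β)|² = (+0.964778)² = 0.930796 (the z-rotation phases have unit modulus)

P=0.9308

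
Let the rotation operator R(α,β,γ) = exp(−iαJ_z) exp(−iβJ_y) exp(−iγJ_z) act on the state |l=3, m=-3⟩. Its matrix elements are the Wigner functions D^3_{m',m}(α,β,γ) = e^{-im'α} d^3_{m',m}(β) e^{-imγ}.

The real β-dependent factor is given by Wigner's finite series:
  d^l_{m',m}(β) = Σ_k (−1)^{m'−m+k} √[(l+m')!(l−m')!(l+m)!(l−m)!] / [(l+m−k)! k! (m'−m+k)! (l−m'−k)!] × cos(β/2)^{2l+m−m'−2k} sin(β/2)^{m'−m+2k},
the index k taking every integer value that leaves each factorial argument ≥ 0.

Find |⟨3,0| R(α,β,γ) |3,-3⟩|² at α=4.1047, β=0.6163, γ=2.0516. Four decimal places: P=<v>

P=0.0117

Split into d^3_{0,-3}(β=0.6163) × two z-phases.
Half-angle: c=0.952896, s=0.303296. N=√(6·6·1·720)=160.996894
k: max(0,(-3)−(0))=0 … min(3+(-3),3−(0))=0
  k=0: (−1)^3·160.9969/(36)·0.9529^3·0.3033^3 = -0.107958
d^3_{0,-3}(0.6163) = -0.107958
|D^3_{0,-3}|² = |d^3_{0,-3}(β)|² = (-0.107958)² = 0.011655 (the z-rotation phases have unit modulus)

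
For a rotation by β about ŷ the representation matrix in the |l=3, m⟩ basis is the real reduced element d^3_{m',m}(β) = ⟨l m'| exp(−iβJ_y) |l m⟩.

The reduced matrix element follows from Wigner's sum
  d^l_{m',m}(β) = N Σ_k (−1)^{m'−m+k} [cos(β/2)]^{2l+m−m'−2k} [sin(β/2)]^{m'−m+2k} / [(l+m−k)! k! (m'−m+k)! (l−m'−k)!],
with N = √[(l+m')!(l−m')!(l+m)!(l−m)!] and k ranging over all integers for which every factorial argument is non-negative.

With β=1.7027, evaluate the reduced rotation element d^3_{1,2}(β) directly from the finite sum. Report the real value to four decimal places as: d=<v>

d^3_{1,2}(β=1.7027) via Wigner's sum:
c=cos(1.7027/2)=0.658968, s=sin(1.7027/2)=0.752171; N=√[24·2·120·1]=75.894664
The bounds max(0,m−m')=1 and min(l+m,l−m')=2 give 2 terms
  k=1: (−1)^0·75.8947/(24)·0.6590^5·0.7522^1 = +0.295556
  k=2: (−1)^1·75.8947/(12)·0.6590^3·0.7522^3 = -0.770146
d^3_{1,2}(1.7027) = +0.295556 -0.770146 = -0.474590

d=-0.4746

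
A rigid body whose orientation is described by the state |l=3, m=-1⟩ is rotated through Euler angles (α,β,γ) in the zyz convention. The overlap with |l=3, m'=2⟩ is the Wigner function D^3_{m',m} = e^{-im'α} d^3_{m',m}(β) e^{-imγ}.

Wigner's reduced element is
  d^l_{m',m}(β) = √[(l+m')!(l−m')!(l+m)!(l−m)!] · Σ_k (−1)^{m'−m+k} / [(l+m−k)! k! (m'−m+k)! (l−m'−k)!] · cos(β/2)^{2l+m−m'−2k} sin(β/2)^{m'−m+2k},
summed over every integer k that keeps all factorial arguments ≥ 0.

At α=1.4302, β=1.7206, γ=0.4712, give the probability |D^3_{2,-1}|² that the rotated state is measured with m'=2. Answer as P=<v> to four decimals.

P=0.0615

First d^3_{2,-1}(β=1.7206), then the phase factors e^{-i(2)α} and e^{-i(-1)γ}:
Half-angle: c=0.652210, s=0.758038. N=√(120·1·2·24)=75.894664
k∈{0,1} keeps every argument non-negative
  k=0: (−1)^3·75.8947/(12)·0.6522^3·0.7580^3 = -0.764304
  k=1: (−1)^4·75.8947/(24)·0.6522^1·0.7580^5 = +0.516230
d^3_{2,-1}(1.7206) = -0.764304 +0.516230 = -0.248074
|D^3_{2,-1}|² = |d^3_{2,-1}(β)|² = (-0.248074)² = 0.061541 (the z-rotation phases have unit modulus)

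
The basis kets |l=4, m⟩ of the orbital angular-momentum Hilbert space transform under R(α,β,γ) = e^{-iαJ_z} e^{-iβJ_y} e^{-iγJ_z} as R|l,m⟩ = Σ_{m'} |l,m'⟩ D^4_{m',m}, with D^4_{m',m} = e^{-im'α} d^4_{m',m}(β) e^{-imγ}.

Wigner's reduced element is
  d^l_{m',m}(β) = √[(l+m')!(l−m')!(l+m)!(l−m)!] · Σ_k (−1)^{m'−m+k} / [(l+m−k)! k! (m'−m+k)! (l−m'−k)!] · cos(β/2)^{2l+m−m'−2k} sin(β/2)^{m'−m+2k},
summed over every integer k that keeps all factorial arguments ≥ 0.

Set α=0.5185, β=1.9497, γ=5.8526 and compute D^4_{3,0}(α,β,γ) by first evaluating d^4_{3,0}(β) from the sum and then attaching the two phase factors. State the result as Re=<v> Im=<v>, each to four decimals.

Re=0.0067 Im=-0.4387

First d^4_{3,0}(β=1.9497), then the phase factors e^{-i(3)α} and e^{-i(0)γ}:
Half-angle: c=0.561292, s=0.827618. N=√(5040·1·24·24)=1703.830978
k: max(0,(0)−(3))=0 … min(4+(0),4−(3))=1
  k=0: (−1)^3·1703.8310/(144)·0.5613^5·0.8276^3 = -0.373679
  k=1: (−1)^4·1703.8310/(144)·0.5613^3·0.8276^5 = +0.812419
d^4_{3,0}(1.9497) = -0.373679 +0.812419 = +0.438740
Attach z-rotation phases: D = e^{-i(3)(0.5185)}·(+0.438740)·e^{-i(0)(5.8526)} = +0.006711-0.438689i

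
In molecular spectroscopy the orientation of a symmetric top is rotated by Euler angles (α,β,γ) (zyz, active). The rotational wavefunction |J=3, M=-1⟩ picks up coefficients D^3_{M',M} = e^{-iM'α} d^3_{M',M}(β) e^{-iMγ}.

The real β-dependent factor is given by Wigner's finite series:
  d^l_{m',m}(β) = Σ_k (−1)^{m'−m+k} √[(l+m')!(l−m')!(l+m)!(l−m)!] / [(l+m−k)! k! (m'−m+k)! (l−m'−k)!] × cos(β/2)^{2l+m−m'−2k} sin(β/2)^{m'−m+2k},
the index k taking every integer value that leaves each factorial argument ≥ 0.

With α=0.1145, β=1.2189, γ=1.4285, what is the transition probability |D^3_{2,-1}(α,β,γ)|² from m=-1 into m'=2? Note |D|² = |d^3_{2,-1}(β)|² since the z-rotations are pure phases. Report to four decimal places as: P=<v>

P=0.2446

Split into d^3_{2,-1}(β=1.2189) × two z-phases.
c=cos(1.2189/2)=0.819963, s=sin(1.2189/2)=0.572417; N=√[120·1·2·24]=75.894664
Admissible k: 0..1 (factorial args all ≥0)
  k=0: (−1)^3·75.8947/(12)·0.8200^3·0.5724^3 = -0.653957
  k=1: (−1)^4·75.8947/(24)·0.8200^1·0.5724^5 = +0.159351
d^3_{2,-1}(1.2189) = -0.653957 +0.159351 = -0.494606
|D^3_{2,-1}|² = |d^3_{2,-1}(β)|² = (-0.494606)² = 0.244635 (the z-rotation phases have unit modulus)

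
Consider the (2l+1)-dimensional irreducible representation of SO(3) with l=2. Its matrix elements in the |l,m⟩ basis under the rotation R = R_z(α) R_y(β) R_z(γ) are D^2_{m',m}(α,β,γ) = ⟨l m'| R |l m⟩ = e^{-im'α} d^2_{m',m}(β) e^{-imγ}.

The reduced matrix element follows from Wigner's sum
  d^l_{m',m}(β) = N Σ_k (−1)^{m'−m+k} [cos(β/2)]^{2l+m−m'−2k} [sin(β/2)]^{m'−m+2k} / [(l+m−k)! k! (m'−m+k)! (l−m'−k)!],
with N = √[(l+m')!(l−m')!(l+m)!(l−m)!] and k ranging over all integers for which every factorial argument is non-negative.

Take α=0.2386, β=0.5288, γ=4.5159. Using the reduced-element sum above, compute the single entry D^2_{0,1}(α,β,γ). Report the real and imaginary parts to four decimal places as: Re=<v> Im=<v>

Re=-0.1042 Im=0.5232

First d^2_{0,1}(β=0.5288), then the phase factors e^{-i(0)α} and e^{-i(1)γ}:
With c≡cos(β/2)=0.965249 and s≡sin(β/2)=0.261330, N=[2·2·6·1]^{1/2}=4.898979
The bounds max(0,m−m')=1 and min(l+m,l−m')=2 give 2 terms
  k=1: (−1)^0·4.8990/(2)·0.9652^3·0.2613^1 = +0.575684
  k=2: (−1)^1·4.8990/(2)·0.9652^1·0.2613^3 = -0.042197
d^2_{0,1}(0.5288) = +0.575684 -0.042197 = +0.533486
Attach z-rotation phases: D = e^{-i(0)(0.2386)}·(+0.533486)·e^{-i(1)(4.5159)} = -0.104151+0.523221i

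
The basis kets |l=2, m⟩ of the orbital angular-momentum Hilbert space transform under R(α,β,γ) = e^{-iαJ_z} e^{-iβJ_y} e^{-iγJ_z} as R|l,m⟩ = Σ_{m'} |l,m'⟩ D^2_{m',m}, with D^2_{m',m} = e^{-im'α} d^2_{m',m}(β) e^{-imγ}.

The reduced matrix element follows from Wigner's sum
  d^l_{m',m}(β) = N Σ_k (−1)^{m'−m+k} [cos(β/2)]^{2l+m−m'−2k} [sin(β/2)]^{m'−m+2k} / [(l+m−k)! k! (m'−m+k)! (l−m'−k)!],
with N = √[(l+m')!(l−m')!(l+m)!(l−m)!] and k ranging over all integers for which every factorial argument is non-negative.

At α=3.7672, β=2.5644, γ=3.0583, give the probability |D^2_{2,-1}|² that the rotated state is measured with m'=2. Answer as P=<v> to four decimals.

P=0.2515

D^2_{2,-1}(3.7672,2.5644,3.0583) = e^{-i·2·3.7672}·d^2_{2,-1}(2.5644)·e^{-i·-1·3.0583}. Compute d first:
With c≡cos(β/2)=0.284607 and s≡sin(β/2)=0.958644, N=[24·1·1·6]^{1/2}=12.000000
k: max(0,(-1)−(2))=0 … min(2+(-1),2−(2))=0
  k=0: (−1)^3·12.0000/(6)·0.2846^1·0.9586^3 = -0.501473
d^2_{2,-1}(2.5644) = -0.501473
|D^2_{2,-1}|² = |d^2_{2,-1}(β)|² = (-0.501473)² = 0.251476 (the z-rotation phases have unit modulus)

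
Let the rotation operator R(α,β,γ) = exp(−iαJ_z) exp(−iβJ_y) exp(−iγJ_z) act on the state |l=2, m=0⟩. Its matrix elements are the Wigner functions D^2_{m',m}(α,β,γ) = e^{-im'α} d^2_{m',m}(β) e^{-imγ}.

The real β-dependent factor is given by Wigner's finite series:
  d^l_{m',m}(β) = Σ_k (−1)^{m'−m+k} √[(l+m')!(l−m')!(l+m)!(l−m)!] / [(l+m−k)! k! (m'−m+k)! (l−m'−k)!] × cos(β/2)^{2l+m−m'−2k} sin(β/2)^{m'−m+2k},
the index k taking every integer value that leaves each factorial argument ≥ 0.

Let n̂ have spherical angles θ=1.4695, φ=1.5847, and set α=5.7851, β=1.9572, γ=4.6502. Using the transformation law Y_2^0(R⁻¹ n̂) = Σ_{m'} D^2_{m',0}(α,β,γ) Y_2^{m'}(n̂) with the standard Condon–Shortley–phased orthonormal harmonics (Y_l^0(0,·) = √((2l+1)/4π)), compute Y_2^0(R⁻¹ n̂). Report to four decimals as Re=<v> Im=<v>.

Re=-0.0886 Im=0.0000

Need the full column D^2_{m',0} for m'=−2..2 at α=5.7851, β=1.9572, γ=4.6502.
cos(β/2)=0.558185, sin(β/2)=0.829717
d^2_{-2,0}: single k=2 term ⇒ +0.525401;  D = +0.285566-0.441020i
d^2_{-1,0}: k∈[1..2] ⇒ +0.353459 -0.780986 = -0.427527;  D = -0.375582+0.204248i
d^2_{0,0}: k∈[0..2] ⇒ +0.097076 -0.857977 +0.473936 = -0.286965;  D = -0.286965+0.000000i
d^2_{1,0}: k∈[0..1] ⇒ -0.353459 +0.780986 = +0.427527;  D = +0.375582+0.204248i
d^2_{2,0}: single k=0 term ⇒ +0.525401;  D = +0.285566+0.441020i
Y_2^{m'}(θ=1.4695,φ=1.5847) and Σ D·Y over m':
  (+0.2856-0.4410i)·(-0.3822+0.0106i)  (-0.3756+0.2042i)·(-0.0011-0.0777i)  (-0.2870+0.0000i)·(-0.3057+0.0000i)  (+0.3756+0.2042i)·(+0.0011-0.0777i)  (+0.2856+0.4410i)·(-0.3822-0.0106i)
Y_2^0(R⁻¹ n̂) = -0.088610+0.000000i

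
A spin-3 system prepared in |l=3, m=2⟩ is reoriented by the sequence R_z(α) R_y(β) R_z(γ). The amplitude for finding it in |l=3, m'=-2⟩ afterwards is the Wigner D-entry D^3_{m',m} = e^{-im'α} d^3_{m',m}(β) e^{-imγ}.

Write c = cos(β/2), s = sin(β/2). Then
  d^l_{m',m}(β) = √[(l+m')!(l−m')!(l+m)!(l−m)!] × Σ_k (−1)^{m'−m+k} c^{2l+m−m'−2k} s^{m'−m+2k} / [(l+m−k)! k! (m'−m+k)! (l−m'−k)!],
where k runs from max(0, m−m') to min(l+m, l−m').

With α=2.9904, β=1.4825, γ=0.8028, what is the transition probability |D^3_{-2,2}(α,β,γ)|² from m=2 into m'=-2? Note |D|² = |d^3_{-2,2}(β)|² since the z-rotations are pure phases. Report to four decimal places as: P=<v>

P=0.2216

Split into d^3_{-2,2}(β=1.4825) × two z-phases.
With c≡cos(β/2)=0.737625 and s≡sin(β/2)=0.675210, N=[1·120·120·1]^{1/2}=120.000000
The bounds max(0,m−m')=4 and min(l+m,l−m')=5 give 2 terms
  k=4: (−1)^0·120.0000/(24)·0.7376^2·0.6752^4 = +0.565455
  k=5: (−1)^1·120.0000/(120)·0.7376^0·0.6752^6 = -0.094762
d^3_{-2,2}(1.4825) = +0.565455 -0.094762 = +0.470693
|D^3_{-2,2}|² = |d^3_{-2,2}(β)|² = (+0.470693)² = 0.221552 (the z-rotation phases have unit modulus)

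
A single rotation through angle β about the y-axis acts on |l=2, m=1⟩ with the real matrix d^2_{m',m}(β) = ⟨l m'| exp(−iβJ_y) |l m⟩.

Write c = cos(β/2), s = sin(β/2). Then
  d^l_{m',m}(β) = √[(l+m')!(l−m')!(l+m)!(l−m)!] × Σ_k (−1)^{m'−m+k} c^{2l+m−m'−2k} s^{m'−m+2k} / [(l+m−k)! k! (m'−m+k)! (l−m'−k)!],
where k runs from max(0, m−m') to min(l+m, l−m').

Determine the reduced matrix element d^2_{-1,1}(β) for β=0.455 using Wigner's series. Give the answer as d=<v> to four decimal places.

d=0.1423

d^2_{-1,1}(β=0.455) via Wigner's sum:
c=cos(0.455/2)=0.974233, s=sin(0.455/2)=0.225543; N=√[1·6·6·1]=6.000000
k: max(0,(1)−(-1))=2 … min(2+(1),2−(-1))=3
  k=2: (−1)^0·6.0000/(2)·0.9742^2·0.2255^2 = +0.144845
  k=3: (−1)^1·6.0000/(6)·0.9742^0·0.2255^4 = -0.002588
d^2_{-1,1}(0.455) = +0.144845 -0.002588 = +0.142258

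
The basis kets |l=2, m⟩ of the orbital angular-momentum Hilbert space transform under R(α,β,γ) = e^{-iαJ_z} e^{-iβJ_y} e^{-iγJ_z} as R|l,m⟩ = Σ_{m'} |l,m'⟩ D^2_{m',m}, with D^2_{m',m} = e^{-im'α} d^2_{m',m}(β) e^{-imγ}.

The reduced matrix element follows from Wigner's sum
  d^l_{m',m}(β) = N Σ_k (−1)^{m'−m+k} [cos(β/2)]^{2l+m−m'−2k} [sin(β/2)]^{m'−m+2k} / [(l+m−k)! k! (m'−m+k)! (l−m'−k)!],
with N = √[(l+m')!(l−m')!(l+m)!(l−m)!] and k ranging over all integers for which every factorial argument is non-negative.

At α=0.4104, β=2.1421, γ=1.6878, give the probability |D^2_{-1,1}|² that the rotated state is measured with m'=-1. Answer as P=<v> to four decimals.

D^2_{-1,1}(0.4104,2.1421,1.6878) = e^{-i·-1·0.4104}·d^2_{-1,1}(2.1421)·e^{-i·1·1.6878}. Compute d first:
With c≡cos(β/2)=0.479203 and s≡sin(β/2)=0.877704, N=[1·6·6·1]^{1/2}=6.000000
Admissible k: 2..3 (factorial args all ≥0)
  k=2: (−1)^0·6.0000/(2)·0.4792^2·0.8777^2 = +0.530709
  k=3: (−1)^1·6.0000/(6)·0.4792^0·0.8777^4 = -0.593462
d^2_{-1,1}(2.1421) = +0.530709 -0.593462 = -0.062753
|D^2_{-1,1}|² = |d^2_{-1,1}(β)|² = (-0.062753)² = 0.003938 (the z-rotation phases have unit modulus)

P=0.0039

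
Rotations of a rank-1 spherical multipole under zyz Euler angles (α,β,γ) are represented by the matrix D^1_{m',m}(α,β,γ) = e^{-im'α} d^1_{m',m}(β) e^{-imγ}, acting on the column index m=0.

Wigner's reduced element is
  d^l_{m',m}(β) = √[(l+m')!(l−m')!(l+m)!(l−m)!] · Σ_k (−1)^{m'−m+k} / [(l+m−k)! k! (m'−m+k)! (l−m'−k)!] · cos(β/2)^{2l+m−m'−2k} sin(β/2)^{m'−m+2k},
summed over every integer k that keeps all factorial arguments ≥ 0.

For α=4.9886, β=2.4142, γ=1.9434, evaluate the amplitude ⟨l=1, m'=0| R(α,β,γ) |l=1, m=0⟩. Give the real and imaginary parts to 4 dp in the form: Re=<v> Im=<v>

Split into d^1_{0,0}(β=2.4142) × two z-phases.
Half-angle: c=0.355731, s=0.934588. N=√(1·1·1·1)=1.000000
Admissible k: 0..1 (factorial args all ≥0)
  k=0: (−1)^0·1.0000/(1)·0.3557^2·0.9346^0 = +0.126545
  k=1: (−1)^1·1.0000/(1)·0.3557^0·0.9346^2 = -0.873455
d^1_{0,0}(2.4142) = +0.126545 -0.873455 = -0.746911
Phases: e^{-i·(0)·4.9886}=+1.000000+0.000000i, e^{-i·(0)·1.9434}=+1.000000+0.000000i ⇒ D=-0.746911+0.000000i

Re=-0.7469 Im=0.0000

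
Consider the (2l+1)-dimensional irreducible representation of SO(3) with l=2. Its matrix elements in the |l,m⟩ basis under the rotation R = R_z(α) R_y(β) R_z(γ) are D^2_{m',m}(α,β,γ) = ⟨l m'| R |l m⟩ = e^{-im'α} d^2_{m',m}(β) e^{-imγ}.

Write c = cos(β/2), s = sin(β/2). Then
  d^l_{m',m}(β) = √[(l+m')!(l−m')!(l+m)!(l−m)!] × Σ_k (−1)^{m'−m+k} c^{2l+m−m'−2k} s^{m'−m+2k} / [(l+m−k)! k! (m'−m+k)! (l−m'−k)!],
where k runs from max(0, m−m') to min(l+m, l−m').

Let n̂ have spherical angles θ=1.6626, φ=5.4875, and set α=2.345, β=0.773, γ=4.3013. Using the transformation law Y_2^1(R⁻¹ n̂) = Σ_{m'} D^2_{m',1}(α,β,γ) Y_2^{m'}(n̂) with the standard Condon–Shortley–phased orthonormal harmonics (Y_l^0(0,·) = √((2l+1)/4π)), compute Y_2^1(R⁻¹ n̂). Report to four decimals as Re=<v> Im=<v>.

Re=0.1529 Im=-0.3494

Need the full column D^2_{m',1} for m'=−2..2 at α=2.345, β=0.773, γ=4.3013.
cos(β/2)=0.926234, sin(β/2)=0.376949
d^2_{-2,1}: single k=3 term ⇒ +0.099220;  D = +0.091818+0.037603i
d^2_{-1,1}: k∈[2..3] ⇒ +0.365702 -0.020190 = +0.345513;  D = -0.129922-0.320155i
d^2_{0,1}: k∈[1..2] ⇒ +0.733703 -0.121519 = +0.612184;  D = -0.244634+0.561181i
d^2_{1,1}: k∈[0..1] ⇒ +0.736009 -0.365702 = +0.370306;  D = +0.346161-0.131528i
d^2_{2,1}: single k=0 term ⇒ -0.599066;  D = +0.543659+0.251625i
Y_2^{m'}(θ=1.6626,φ=5.4875) and Σ D·Y over m':
  (+0.0918+0.0376i)·(-0.0079+0.3829i)  (-0.1299-0.3202i)·(-0.0494-0.0504i)  (-0.2446+0.5612i)·(-0.3074+0.0000i)  (+0.3462-0.1315i)·(+0.0494-0.0504i)  (+0.5437+0.2516i)·(-0.0079-0.3829i)
Y_2^1(R⁻¹ n̂) = +0.152903-0.349424i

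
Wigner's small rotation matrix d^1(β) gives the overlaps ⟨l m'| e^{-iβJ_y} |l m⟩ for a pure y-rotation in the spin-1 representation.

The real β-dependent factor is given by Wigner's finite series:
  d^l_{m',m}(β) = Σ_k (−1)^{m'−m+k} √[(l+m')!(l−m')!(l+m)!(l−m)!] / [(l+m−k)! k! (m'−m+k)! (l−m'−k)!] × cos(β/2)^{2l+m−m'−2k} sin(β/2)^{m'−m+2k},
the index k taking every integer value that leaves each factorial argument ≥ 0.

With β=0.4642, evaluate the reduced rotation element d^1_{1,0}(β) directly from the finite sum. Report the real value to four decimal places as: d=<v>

d=-0.3166

d^1_{1,0}(β=0.4642) via Wigner's sum:
With c≡cos(β/2)=0.973185 and s≡sin(β/2)=0.230022, N=[2·1·1·1]^{1/2}=1.414214
The bounds max(0,m−m')=0 and min(l+m,l−m')=0 give 1 term
  k=0: (−1)^1·1.4142/(1)·0.9732^1·0.2300^1 = -0.316577
d^1_{1,0}(0.4642) = -0.316577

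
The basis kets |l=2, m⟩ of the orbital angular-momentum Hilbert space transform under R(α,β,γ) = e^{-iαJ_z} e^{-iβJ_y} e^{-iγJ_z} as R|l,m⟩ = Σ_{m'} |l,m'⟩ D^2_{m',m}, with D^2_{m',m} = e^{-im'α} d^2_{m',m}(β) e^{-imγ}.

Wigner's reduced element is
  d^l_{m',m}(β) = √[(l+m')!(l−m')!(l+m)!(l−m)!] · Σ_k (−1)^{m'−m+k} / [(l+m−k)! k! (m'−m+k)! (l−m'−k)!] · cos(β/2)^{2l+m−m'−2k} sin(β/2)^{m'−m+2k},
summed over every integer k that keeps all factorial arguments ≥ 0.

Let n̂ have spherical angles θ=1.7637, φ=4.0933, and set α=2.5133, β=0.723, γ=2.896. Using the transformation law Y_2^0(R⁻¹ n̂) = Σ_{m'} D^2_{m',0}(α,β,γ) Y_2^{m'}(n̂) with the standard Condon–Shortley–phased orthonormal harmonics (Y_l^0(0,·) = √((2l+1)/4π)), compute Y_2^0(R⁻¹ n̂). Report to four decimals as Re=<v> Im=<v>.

Need the full column D^2_{m',0} for m'=−2..2 at α=2.5133, β=0.723, γ=2.896.
cos(β/2)=0.935367, sin(β/2)=0.353678
d^2_{-2,0}: single k=2 term ⇒ +0.268074;  D = +0.082853-0.254950i
d^2_{-1,0}: k∈[1..2] ⇒ +0.708973 -0.101363 = +0.607610;  D = -0.491576+0.357131i
d^2_{0,0}: k∈[0..2] ⇒ +0.765471 -0.437764 +0.015647 = +0.343354;  D = +0.343354+0.000000i
d^2_{1,0}: k∈[0..1] ⇒ -0.708973 +0.101363 = -0.607610;  D = +0.491576+0.357131i
d^2_{2,0}: single k=0 term ⇒ +0.268074;  D = +0.082853+0.254950i
Y_2^{m'}(θ=1.7637,φ=4.0933) and Σ D·Y over m':
  (+0.0829-0.2549i)·(-0.1215-0.3517i)  (-0.4916+0.3571i)·(+0.0844-0.1184i)  (+0.3434+0.0000i)·(-0.2806+0.0000i)  (+0.4916+0.3571i)·(-0.0844-0.1184i)  (+0.0829+0.2549i)·(-0.1215+0.3517i)
Y_2^0(R⁻¹ n̂) = -0.294181-0.000000i

Re=-0.2942 Im=0.0000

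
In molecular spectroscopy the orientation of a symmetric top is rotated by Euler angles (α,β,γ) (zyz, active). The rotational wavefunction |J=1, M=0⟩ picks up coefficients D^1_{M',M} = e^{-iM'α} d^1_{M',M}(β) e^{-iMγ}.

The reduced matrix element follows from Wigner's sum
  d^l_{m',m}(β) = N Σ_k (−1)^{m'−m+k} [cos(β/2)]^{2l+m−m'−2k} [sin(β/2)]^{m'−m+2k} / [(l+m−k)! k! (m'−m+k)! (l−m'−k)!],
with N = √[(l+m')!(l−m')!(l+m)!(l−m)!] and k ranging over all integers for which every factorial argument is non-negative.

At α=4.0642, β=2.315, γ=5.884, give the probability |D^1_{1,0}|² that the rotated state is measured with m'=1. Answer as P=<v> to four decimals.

P=0.2706

First d^1_{1,0}(β=2.315), then the phase factors e^{-i(1)α} and e^{-i(0)γ}:
With c≡cos(β/2)=0.401630 and s≡sin(β/2)=0.915802, N=[2·1·1·1]^{1/2}=1.414214
Admissible k: 0..0 (factorial args all ≥0)
  k=0: (−1)^1·1.4142/(1)·0.4016^1·0.9158^1 = -0.520167
d^1_{1,0}(2.315) = -0.520167
|D^1_{1,0}|² = |d^1_{1,0}(β)|² = (-0.520167)² = 0.270574 (the z-rotation phases have unit modulus)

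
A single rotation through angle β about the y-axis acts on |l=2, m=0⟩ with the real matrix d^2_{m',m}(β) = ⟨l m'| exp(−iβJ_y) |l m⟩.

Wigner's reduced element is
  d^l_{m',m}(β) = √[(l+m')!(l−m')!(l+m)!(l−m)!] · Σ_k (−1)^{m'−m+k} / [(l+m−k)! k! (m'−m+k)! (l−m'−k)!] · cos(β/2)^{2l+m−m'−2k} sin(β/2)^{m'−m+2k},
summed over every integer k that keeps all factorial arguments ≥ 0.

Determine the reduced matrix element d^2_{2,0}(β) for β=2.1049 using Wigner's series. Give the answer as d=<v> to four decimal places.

d=0.4537

d^2_{2,0}(β=2.1049) via Wigner's sum:
With c≡cos(β/2)=0.495444 and s≡sin(β/2)=0.868640, N=[24·1·2·2]^{1/2}=9.797959
The bounds max(0,m−m')=0 and min(l+m,l−m')=0 give 1 term
  k=0: (−1)^2·9.7980/(4)·0.4954^2·0.8686^2 = +0.453675
d^2_{2,0}(2.1049) = +0.453675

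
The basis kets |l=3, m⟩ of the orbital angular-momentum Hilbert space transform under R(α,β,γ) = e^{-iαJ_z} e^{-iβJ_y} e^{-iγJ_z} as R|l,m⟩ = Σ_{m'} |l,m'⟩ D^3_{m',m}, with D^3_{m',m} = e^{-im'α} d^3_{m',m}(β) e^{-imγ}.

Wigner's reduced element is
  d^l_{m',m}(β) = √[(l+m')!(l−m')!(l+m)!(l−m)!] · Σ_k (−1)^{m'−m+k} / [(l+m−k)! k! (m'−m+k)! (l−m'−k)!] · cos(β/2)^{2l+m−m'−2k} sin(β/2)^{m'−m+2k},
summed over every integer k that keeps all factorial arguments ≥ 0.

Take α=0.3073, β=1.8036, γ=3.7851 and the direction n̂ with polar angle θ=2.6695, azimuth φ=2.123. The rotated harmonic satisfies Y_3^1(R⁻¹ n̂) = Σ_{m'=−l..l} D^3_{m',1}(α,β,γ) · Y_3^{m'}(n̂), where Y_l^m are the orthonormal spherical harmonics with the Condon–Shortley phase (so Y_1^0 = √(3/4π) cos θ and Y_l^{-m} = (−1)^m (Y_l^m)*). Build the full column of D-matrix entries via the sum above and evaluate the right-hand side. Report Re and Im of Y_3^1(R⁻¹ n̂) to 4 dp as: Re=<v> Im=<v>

Need the full column D^3_{m',1} for m'=−3..3 at α=0.3073, β=1.8036, γ=3.7851.
cos(β/2)=0.620199, sin(β/2)=0.784445
d^3_{-3,1}: single k=4 term ⇒ +0.564101;  D = -0.542382-0.155021i
d^3_{-2,1}: k∈[3..4] ⇒ +0.728299 -0.582562 = +0.145737;  D = -0.145676+0.004212i
d^3_{-1,1}: k∈[2..4] ⇒ +0.546261 -1.165202 +0.233009 = -0.385931;  D = +0.364324-0.127322i
d^3_{0,1}: k∈[1..3] ⇒ +0.249349 -1.196718 +0.638165 = -0.309204;  D = +0.247362-0.185524i
d^3_{1,1}: k∈[0..2] ⇒ +0.056910 -0.728348 +0.873901 = +0.202463;  D = -0.117636+0.164782i
d^3_{2,1}: k∈[0..1] ⇒ -0.227624 +0.728299 = +0.500676;  D = -0.154017+0.476398i
d^3_{3,1}: single k=0 term ⇒ +0.352610;  D = -0.001900+0.352605i
Y_3^{m'}(θ=2.6695,φ=2.123) and Σ D·Y over m':
  (-0.5424-0.1550i)·(+0.0391-0.0034i)  (-0.1457+0.0042i)·(+0.0846-0.1681i)  (+0.3643-0.1273i)·(-0.2287-0.3711i)  (+0.2474-0.1855i)·(-0.3211+0.0000i)  (-0.1176+0.1648i)·(+0.2287-0.3711i)  (-0.1540+0.4764i)·(+0.0846+0.1681i)  (-0.0019+0.3526i)·(-0.0391-0.0034i)
Y_3^1(R⁻¹ n̂) = -0.300937+0.056069i

Re=-0.3009 Im=0.0561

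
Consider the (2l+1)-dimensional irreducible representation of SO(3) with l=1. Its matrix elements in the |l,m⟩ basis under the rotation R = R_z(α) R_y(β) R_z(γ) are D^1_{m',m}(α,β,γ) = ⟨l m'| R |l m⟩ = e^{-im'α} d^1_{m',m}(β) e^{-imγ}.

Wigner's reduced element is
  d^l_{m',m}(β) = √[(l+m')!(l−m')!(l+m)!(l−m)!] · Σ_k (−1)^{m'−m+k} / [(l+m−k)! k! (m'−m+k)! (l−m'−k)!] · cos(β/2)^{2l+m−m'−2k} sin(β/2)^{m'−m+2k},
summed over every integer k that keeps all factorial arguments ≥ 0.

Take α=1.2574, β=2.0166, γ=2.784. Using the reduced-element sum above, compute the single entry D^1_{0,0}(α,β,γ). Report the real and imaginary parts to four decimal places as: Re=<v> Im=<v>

Split into d^1_{0,0}(β=2.0166) × two z-phases.
Half-angle: c=0.533300, s=0.845926. N=√(1·1·1·1)=1.000000
k∈{0,1} keeps every argument non-negative
  k=0: (−1)^0·1.0000/(1)·0.5333^2·0.8459^0 = +0.284408
  k=1: (−1)^1·1.0000/(1)·0.5333^0·0.8459^2 = -0.715592
d^1_{0,0}(2.0166) = +0.284408 -0.715592 = -0.431183
Phases: e^{-i·(0)·1.2574}=+1.000000+0.000000i, e^{-i·(0)·2.784}=+1.000000+0.000000i ⇒ D=-0.431183+0.000000i

Re=-0.4312 Im=0.0000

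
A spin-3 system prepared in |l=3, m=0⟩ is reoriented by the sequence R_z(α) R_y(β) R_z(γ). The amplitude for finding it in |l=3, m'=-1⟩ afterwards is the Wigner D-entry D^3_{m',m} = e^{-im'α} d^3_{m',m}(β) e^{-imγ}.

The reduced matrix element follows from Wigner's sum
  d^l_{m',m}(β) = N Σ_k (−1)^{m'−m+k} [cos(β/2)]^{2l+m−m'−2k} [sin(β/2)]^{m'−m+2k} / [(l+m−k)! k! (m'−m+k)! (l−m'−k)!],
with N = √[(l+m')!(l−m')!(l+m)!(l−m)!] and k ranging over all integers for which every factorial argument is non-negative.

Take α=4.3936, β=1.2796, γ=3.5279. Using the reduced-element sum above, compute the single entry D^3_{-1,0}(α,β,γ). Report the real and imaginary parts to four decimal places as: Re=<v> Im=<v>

D^3_{-1,0}(4.3936,1.2796,3.5279) = e^{-i·-1·4.3936}·d^3_{-1,0}(1.2796)·e^{-i·0·3.5279}. Compute d first:
Half-angle: c=0.802215, s=0.597035. N=√(2·24·6·6)=41.569219
k∈{1,2,3} keeps every argument non-negative
  k=1: (−1)^0·41.5692/(12)·0.8022^5·0.5970^1 = +0.687139
  k=2: (−1)^1·41.5692/(4)·0.8022^3·0.5970^3 = -1.141784
  k=3: (−1)^2·41.5692/(12)·0.8022^1·0.5970^5 = +0.210805
d^3_{-1,0}(1.2796) = +0.687139 -1.141784 +0.210805 = -0.243840
Phases: e^{-i·(-1)·4.3936}=-0.313417-0.949616i, e^{-i·(0)·3.5279}=+1.000000+0.000000i ⇒ D=+0.076423+0.231554i

Re=0.0764 Im=0.2316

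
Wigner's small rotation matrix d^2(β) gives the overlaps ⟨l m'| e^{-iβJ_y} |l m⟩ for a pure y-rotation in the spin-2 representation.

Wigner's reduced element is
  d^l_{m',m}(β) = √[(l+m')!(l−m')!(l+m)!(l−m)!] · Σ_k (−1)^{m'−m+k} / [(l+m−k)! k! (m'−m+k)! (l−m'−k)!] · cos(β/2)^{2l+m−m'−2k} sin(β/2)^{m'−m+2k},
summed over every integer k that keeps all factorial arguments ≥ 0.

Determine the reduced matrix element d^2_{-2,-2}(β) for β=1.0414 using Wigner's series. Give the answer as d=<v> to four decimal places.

d=0.5663

d^2_{-2,-2}(β=1.0414) via Wigner's sum:
c=cos(1.0414/2)=0.867471, s=sin(1.0414/2)=0.497487; N=√[1·24·1·24]=24.000000
Admissible k: 0..0 (factorial args all ≥0)
  k=0: (−1)^0·24.0000/(24)·0.8675^4·0.4975^0 = +0.566266
d^2_{-2,-2}(1.0414) = +0.566266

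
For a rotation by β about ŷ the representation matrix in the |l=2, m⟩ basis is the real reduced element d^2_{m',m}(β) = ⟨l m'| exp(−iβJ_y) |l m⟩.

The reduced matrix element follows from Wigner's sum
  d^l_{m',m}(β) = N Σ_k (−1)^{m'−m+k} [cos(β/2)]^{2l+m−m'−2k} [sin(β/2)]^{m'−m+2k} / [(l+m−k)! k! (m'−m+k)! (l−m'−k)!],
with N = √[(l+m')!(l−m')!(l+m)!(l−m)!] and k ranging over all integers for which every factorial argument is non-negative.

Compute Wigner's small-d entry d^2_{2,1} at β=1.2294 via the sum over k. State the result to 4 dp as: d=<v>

d^2_{2,1}(β=1.2294) via Wigner's sum:
c=cos(1.2294/2)=0.816946, s=sin(1.2294/2)=0.576713; N=√[24·1·6·1]=12.000000
k∈{0} keeps every argument non-negative
  k=0: (−1)^1·12.0000/(6)·0.8169^3·0.5767^1 = -0.628885
d^2_{2,1}(1.2294) = -0.628885

d=-0.6289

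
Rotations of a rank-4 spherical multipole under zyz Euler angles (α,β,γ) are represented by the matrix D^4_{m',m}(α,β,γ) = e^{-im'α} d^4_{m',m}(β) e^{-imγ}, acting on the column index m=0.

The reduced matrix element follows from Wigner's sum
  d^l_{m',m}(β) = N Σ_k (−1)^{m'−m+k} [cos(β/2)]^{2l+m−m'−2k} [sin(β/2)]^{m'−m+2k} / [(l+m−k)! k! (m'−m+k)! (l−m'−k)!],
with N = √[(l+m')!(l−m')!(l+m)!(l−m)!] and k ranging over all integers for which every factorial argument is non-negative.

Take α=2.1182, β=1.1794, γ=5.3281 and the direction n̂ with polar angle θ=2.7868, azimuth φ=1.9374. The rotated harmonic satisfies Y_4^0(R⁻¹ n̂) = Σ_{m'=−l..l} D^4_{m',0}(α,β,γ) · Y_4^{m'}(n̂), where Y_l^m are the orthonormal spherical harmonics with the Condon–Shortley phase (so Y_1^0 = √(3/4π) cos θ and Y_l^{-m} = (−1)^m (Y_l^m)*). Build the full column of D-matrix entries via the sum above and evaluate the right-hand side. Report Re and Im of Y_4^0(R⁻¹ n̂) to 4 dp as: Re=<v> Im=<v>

Need the full column D^4_{m',0} for m'=−4..4 at α=2.1182, β=1.1794, γ=5.3281.
cos(β/2)=0.831108, sin(β/2)=0.556112
d^4_{-4,0}: single k=4 term ⇒ +0.381791;  D = -0.221467+0.310994i
d^4_{-3,0}: k∈[3..4] ⇒ +0.806931 -0.361282 = +0.445649;  D = +0.444513+0.031799i
d^4_{-2,0}: k∈[2..4] ⇒ +0.966916 -1.154429 +0.193824 = +0.006312;  D = -0.002892-0.005610i
d^4_{-1,0}: k∈[1..4] ⇒ +0.681205 -1.829947 +0.819310 -0.061137 = -0.390570;  D = +0.203281-0.333499i
d^4_{0,0}: k∈[0..4] ⇒ +0.227645 -1.630750 +1.642781 -0.326894 +0.009147 = -0.078071;  D = -0.078071+0.000000i
d^4_{1,0}: k∈[0..3] ⇒ -0.681205 +1.829947 -0.819310 +0.061137 = +0.390570;  D = -0.203281-0.333499i
d^4_{2,0}: k∈[0..2] ⇒ +0.966916 -1.154429 +0.193824 = +0.006312;  D = -0.002892+0.005610i
d^4_{3,0}: k∈[0..1] ⇒ -0.806931 +0.361282 = -0.445649;  D = -0.444513+0.031799i
d^4_{4,0}: single k=0 term ⇒ +0.381791;  D = -0.221467-0.310994i
Y_4^{m'}(θ=2.7868,φ=1.9374) and Σ D·Y over m':
  (-0.2215+0.3110i)·(+0.0007-0.0064i)  (+0.4445+0.0318i)·(-0.0439-0.0223i)  (-0.0029-0.0056i)·(-0.1546+0.1393i)  (+0.2033-0.3335i)·(+0.1743+0.4539i)  (-0.0781+0.0000i)·(+0.3895+0.0000i)  (-0.2033-0.3335i)·(-0.1743+0.4539i)  (-0.0029+0.0056i)·(-0.1546-0.1393i)  (-0.4445+0.0318i)·(+0.0439-0.0223i)  (-0.2215-0.3110i)·(+0.0007+0.0064i)
Y_4^0(R⁻¹ n̂) = +0.311815-0.000000i

Re=0.3118 Im=0.0000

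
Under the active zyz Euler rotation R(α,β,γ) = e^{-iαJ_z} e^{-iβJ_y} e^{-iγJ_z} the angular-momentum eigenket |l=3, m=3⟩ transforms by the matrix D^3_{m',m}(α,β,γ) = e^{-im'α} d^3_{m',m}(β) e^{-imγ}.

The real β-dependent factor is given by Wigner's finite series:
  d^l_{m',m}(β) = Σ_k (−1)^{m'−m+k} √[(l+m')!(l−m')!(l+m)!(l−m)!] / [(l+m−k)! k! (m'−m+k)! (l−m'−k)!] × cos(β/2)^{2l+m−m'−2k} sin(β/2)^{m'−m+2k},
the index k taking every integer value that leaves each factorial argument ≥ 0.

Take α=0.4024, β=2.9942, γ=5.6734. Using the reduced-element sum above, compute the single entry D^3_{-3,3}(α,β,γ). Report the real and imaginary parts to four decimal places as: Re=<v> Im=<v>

D^3_{-3,3}(0.4024,2.9942,5.6734) = e^{-i·-3·0.4024}·d^3_{-3,3}(2.9942)·e^{-i·3·5.6734}. Compute d first:
c=cos(2.9942/2)=0.073630, s=sin(2.9942/2)=0.997286; N=√[1·720·720·1]=720.000000
k: max(0,(3)−(-3))=6 … min(3+(3),3−(-3))=6
  k=6: (−1)^0·720.0000/(720)·0.0736^0·0.9973^6 = +0.983824
d^3_{-3,3}(2.9942) = +0.983824
D = (+0.355638+0.934624i)·(+0.983824)·(-0.255688+0.966759i) = -0.978402+0.103148i

Re=-0.9784 Im=0.1031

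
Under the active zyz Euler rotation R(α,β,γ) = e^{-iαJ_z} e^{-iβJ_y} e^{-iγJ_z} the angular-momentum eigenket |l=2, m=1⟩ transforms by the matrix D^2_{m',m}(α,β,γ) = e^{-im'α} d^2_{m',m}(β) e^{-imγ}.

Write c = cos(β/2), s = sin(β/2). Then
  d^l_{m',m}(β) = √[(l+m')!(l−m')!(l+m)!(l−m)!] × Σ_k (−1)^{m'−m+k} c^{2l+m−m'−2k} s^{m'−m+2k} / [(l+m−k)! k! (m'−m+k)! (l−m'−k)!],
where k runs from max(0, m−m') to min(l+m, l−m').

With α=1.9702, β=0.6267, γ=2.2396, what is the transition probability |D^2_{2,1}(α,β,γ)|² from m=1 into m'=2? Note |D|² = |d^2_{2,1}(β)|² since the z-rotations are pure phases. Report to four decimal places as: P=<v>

P=0.2817

First d^2_{2,1}(β=0.6267), then the phase factors e^{-i(2)α} and e^{-i(1)γ}:
Half-angle: c=0.951306, s=0.308247. N=√(24·1·6·1)=12.000000
k: max(0,(1)−(2))=0 … min(2+(1),2−(2))=0
  k=0: (−1)^1·12.0000/(6)·0.9513^3·0.3082^1 = -0.530750
d^2_{2,1}(0.6267) = -0.530750
|D^2_{2,1}|² = |d^2_{2,1}(β)|² = (-0.530750)² = 0.281696 (the z-rotation phases have unit modulus)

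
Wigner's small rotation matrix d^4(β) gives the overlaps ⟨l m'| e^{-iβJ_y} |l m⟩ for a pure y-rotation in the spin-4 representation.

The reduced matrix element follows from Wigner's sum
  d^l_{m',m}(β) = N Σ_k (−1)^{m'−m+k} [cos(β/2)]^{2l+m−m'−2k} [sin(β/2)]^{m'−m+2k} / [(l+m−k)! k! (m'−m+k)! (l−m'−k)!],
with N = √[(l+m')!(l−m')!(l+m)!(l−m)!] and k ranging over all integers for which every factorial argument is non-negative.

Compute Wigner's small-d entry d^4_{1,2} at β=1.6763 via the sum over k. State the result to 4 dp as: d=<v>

d^4_{1,2}(β=1.6763) via Wigner's sum:
Half-angle: c=0.668839, s=0.743407. N=√(120·6·720·2)=1018.233765
k∈{1,2,3} keeps every argument non-negative
  k=1: (−1)^0·1018.2338/(240)·0.6688^7·0.7434^1 = +0.188849
  k=2: (−1)^1·1018.2338/(48)·0.6688^5·0.7434^3 = -1.166528
  k=3: (−1)^2·1018.2338/(72)·0.6688^3·0.7434^5 = +0.960757
d^4_{1,2}(1.6763) = +0.188849 -1.166528 +0.960757 = -0.016921

d=-0.0169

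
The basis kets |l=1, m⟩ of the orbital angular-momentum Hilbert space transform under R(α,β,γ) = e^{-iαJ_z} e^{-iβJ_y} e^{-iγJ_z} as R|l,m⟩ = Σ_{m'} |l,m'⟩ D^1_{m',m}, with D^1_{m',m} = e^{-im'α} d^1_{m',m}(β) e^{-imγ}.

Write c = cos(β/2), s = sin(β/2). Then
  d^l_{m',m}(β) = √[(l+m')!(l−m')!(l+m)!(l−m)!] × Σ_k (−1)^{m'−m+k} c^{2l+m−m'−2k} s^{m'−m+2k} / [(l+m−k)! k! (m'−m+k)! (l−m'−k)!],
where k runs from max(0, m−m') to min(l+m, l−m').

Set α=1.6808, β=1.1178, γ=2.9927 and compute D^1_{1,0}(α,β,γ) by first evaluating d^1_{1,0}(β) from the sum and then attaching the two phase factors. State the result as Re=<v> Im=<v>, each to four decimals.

Split into d^1_{1,0}(β=1.1178) × two z-phases.
c=cos(1.1178/2)=0.847839, s=sin(1.1178/2)=0.530254; N=√[2·1·1·1]=1.414214
k: max(0,(0)−(1))=0 … min(1+(0),1−(1))=0
  k=0: (−1)^1·1.4142/(1)·0.8478^1·0.5303^1 = -0.635788
d^1_{1,0}(1.1178) = -0.635788
Attach z-rotation phases: D = e^{-i(1)(1.6808)}·(-0.635788)·e^{-i(0)(2.9927)} = +0.069798+0.631945i

Re=0.0698 Im=0.6319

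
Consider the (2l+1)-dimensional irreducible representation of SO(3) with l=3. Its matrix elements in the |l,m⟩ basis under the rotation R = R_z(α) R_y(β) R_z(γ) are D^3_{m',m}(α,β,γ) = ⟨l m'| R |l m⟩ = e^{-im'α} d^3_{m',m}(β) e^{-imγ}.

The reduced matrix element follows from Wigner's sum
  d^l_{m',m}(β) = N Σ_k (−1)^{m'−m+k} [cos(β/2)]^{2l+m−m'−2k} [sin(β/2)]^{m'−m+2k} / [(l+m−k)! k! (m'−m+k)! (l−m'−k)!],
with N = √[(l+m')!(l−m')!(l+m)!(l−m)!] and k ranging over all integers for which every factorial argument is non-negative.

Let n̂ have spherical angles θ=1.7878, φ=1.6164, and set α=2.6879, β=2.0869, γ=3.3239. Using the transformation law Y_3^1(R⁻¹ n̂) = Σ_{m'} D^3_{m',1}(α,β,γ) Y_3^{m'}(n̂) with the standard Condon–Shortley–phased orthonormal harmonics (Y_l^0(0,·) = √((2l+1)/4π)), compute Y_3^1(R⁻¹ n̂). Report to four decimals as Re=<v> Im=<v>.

Re=-0.0202 Im=-0.0852

Need the full column D^3_{m',1} for m'=−3..3 at α=2.6879, β=2.0869, γ=3.3239.
cos(β/2)=0.503242, sin(β/2)=0.864146
d^3_{-3,1}: single k=4 term ⇒ +0.546949;  D = +0.014991-0.546744i
d^3_{-2,1}: k∈[3..4] ⇒ +0.520141 -0.766852 = -0.246710;  D = +0.114167-0.218705i
d^3_{-1,1}: k∈[2..4] ⇒ +0.287364 -1.129773 +0.416410 = -0.425999;  D = -0.342707+0.253036i
d^3_{0,1}: k∈[1..3] ⇒ +0.096619 -0.854679 +0.840044 = +0.081984;  D = -0.080625+0.014864i
d^3_{1,1}: k∈[0..2] ⇒ +0.016243 -0.383152 +0.847330 = +0.480421;  D = +0.462837+0.128785i
d^3_{2,1}: k∈[0..1] ⇒ -0.088201 +0.520141 = +0.431941;  D = -0.323285-0.286460i
d^3_{3,1}: single k=0 term ⇒ +0.185493;  D = +0.070870+0.171421i
Y_3^{m'}(θ=1.7878,φ=1.6164) and Σ D·Y over m':
  (+0.0150-0.5467i)·(+0.0530+0.3849i)  (+0.1142-0.2187i)·(+0.2090-0.0191i)  (-0.3427+0.2530i)·(+0.0111+0.2422i)  (-0.0806+0.0149i)·(+0.2224+0.0000i)  (+0.4628+0.1288i)·(-0.0111+0.2422i)  (-0.3233-0.2865i)·(+0.2090+0.0191i)  (+0.0709+0.1714i)·(-0.0530+0.3849i)
Y_3^1(R⁻¹ n̂) = -0.020207-0.085156i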